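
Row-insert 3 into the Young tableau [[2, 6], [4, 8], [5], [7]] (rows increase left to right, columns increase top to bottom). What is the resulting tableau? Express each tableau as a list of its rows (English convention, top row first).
In row 1, 3 replaces 6 (the leftmost entry greater than 3); 6 is bumped to row 2. In row 2, 6 replaces 8 (the leftmost entry greater than 6); 8 is bumped to row 3. 8 is appended to row 3. The new tableau is [[2, 3], [4, 6], [5, 8], [7]].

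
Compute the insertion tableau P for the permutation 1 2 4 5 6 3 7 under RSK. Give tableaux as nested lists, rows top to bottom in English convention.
P = [[1, 2, 3, 5, 6, 7], [4]]

Insert 1: appended to row 1. P = [[1]].
Insert 2: appended to row 1. P = [[1, 2]].
Insert 4: appended to row 1. P = [[1, 2, 4]].
Insert 5: appended to row 1. P = [[1, 2, 4, 5]].
Insert 6: appended to row 1. P = [[1, 2, 4, 5, 6]].
Insert 3: 3 bumps 4 from row 1; 4 starts row 2. P = [[1, 2, 3, 5, 6], [4]].
Insert 7: appended to row 1. P = [[1, 2, 3, 5, 6, 7], [4]].

So P = [[1, 2, 3, 5, 6, 7], [4]].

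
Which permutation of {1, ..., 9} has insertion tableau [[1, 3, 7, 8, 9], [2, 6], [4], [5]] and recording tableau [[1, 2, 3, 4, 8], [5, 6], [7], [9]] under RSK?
Reverse the RSK construction: for i from n down to 1, find the cell of Q containing i, remove the entry at that cell from P, and reverse-bump it up through P; the value ejected from row 1 is w(i).

Step i=9: Q has 9 at row 4, column 1; remove 5 from row 4 of P and reverse-bump: 5 enters row 3 and ejects 4; 4 enters row 2 and ejects 2; 2 enters row 1 and ejects 1. So w(9) = 1. P is now [[2, 3, 7, 8, 9], [4, 6], [5]].
Step i=8: Q has 8 at row 1, column 5; remove that cell from P, ejecting 9. So w(8) = 9. P is now [[2, 3, 7, 8], [4, 6], [5]].
Step i=7: Q has 7 at row 3, column 1; remove 5 from row 3 of P and reverse-bump: 5 enters row 2 and ejects 4; 4 enters row 1 and ejects 3. So w(7) = 3. P is now [[2, 4, 7, 8], [5, 6]].
Step i=6: Q has 6 at row 2, column 2; remove 6 from row 2 of P and reverse-bump: 6 enters row 1 and ejects 4. So w(6) = 4. P is now [[2, 6, 7, 8], [5]].
Step i=5: Q has 5 at row 2, column 1; remove 5 from row 2 of P and reverse-bump: 5 enters row 1 and ejects 2. So w(5) = 2. P is now [[5, 6, 7, 8]].
Step i=4: Q has 4 at row 1, column 4; remove that cell from P, ejecting 8. So w(4) = 8. P is now [[5, 6, 7]].
Step i=3: Q has 3 at row 1, column 3; remove that cell from P, ejecting 7. So w(3) = 7. P is now [[5, 6]].
Step i=2: Q has 2 at row 1, column 2; remove that cell from P, ejecting 6. So w(2) = 6. P is now [[5]].
Step i=1: Q has 1 at row 1, column 1; remove that cell from P, ejecting 5. So w(1) = 5. P is now [].

So w = 5 6 7 8 2 4 3 9 1.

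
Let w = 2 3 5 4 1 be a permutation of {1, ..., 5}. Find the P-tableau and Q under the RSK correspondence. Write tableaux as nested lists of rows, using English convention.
P = [[1, 3, 4], [2], [5]], Q = [[1, 2, 3], [4], [5]]

Insert each entry of the permutation into P by Schensted row insertion, recording in Q the position of each new cell.

Insert 2: appended to row 1. P = [[2]].
Insert 3: appended to row 1. P = [[2, 3]].
Insert 5: appended to row 1. P = [[2, 3, 5]].
Insert 4: 4 bumps 5 from row 1; 5 starts row 2. P = [[2, 3, 4], [5]].
Insert 1: 1 bumps 2 from row 1; 2 bumps 5 from row 2; 5 starts row 3. P = [[1, 3, 4], [2], [5]].

So P = [[1, 3, 4], [2], [5]], Q = [[1, 2, 3], [4], [5]].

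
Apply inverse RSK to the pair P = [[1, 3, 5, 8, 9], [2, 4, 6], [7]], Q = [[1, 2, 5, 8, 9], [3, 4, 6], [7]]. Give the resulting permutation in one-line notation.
Reverse the RSK construction: for i from n down to 1, find the cell of Q containing i, remove the entry at that cell from P, and reverse-bump it up through P; the value ejected from row 1 is w(i).

Step i=9: Q has 9 at row 1, column 5; remove that cell from P, ejecting 9. So w(9) = 9. P is now [[1, 3, 5, 8], [2, 4, 6], [7]].
Step i=8: Q has 8 at row 1, column 4; remove that cell from P, ejecting 8. So w(8) = 8. P is now [[1, 3, 5], [2, 4, 6], [7]].
Step i=7: Q has 7 at row 3, column 1; remove 7 from row 3 of P and reverse-bump: 7 enters row 2 and ejects 6; 6 enters row 1 and ejects 5. So w(7) = 5. P is now [[1, 3, 6], [2, 4, 7]].
Step i=6: Q has 6 at row 2, column 3; remove 7 from row 2 of P and reverse-bump: 7 enters row 1 and ejects 6. So w(6) = 6. P is now [[1, 3, 7], [2, 4]].
Step i=5: Q has 5 at row 1, column 3; remove that cell from P, ejecting 7. So w(5) = 7. P is now [[1, 3], [2, 4]].
Step i=4: Q has 4 at row 2, column 2; remove 4 from row 2 of P and reverse-bump: 4 enters row 1 and ejects 3. So w(4) = 3. P is now [[1, 4], [2]].
Step i=3: Q has 3 at row 2, column 1; remove 2 from row 2 of P and reverse-bump: 2 enters row 1 and ejects 1. So w(3) = 1. P is now [[2, 4]].
Step i=2: Q has 2 at row 1, column 2; remove that cell from P, ejecting 4. So w(2) = 4. P is now [[2]].
Step i=1: Q has 1 at row 1, column 1; remove that cell from P, ejecting 2. So w(1) = 2. P is now [].

So w = 2 4 1 3 7 6 5 8 9.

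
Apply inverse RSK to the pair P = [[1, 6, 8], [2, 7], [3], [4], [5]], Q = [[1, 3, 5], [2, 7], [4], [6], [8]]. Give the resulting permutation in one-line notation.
5 4 7 3 8 2 6 1

Reverse RSK: for i = n, n-1, ..., 1, locate i in Q, remove the corresponding corner cell from P, and reverse-bump its entry up through P; the value ejected from row 1 is w(i).

So w = 5 4 7 3 8 2 6 1.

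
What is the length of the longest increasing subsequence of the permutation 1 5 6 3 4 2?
3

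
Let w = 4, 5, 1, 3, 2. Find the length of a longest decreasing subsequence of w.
3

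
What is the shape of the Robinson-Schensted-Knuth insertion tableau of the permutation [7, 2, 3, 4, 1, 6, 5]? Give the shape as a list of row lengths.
[4, 2, 1]

Row-insert each entry into an empty tableau.

After inserting 7: P = [[7]].
After inserting 2: P = [[2], [7]].
After inserting 3: P = [[2, 3], [7]].
After inserting 4: P = [[2, 3, 4], [7]].
After inserting 1: P = [[1, 3, 4], [2], [7]].
After inserting 6: P = [[1, 3, 4, 6], [2], [7]].
After inserting 5: P = [[1, 3, 4, 5], [2, 6], [7]].

The final insertion tableau P = [[1, 3, 4, 5], [2, 6], [7]] has shape [4, 2, 1].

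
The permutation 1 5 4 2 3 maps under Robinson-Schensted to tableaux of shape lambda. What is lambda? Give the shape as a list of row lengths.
[3, 1, 1]

Row-insert each entry into an empty tableau.

After inserting 1: P = [[1]].
After inserting 5: P = [[1, 5]].
After inserting 4: P = [[1, 4], [5]].
After inserting 2: P = [[1, 2], [4], [5]].
After inserting 3: P = [[1, 2, 3], [4], [5]].

The final insertion tableau P = [[1, 2, 3], [4], [5]] has shape [3, 1, 1].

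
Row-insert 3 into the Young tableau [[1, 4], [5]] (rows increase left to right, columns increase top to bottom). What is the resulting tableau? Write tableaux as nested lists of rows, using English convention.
In row 1, 3 replaces 4 (the leftmost entry greater than 3); 4 is bumped to row 2. In row 2, 4 replaces 5 (the leftmost entry greater than 4); 5 is bumped to row 3. 5 starts a new row 3. The new tableau is [[1, 3], [4], [5]].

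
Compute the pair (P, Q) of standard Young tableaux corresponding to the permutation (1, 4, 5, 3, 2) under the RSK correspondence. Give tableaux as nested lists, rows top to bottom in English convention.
Insert each entry of the permutation into P by Schensted row insertion, recording in Q the position of each new cell.

Insert 1: appended to row 1. P = [[1]].
Insert 4: appended to row 1. P = [[1, 4]].
Insert 5: appended to row 1. P = [[1, 4, 5]].
Insert 3: 3 bumps 4 from row 1; 4 starts row 2. P = [[1, 3, 5], [4]].
Insert 2: 2 bumps 3 from row 1; 3 bumps 4 from row 2; 4 starts row 3. P = [[1, 2, 5], [3], [4]].

So P = [[1, 2, 5], [3], [4]], Q = [[1, 2, 3], [4], [5]].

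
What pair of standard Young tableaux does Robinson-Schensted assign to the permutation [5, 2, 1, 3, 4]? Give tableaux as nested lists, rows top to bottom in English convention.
P = [[1, 3, 4], [2], [5]], Q = [[1, 4, 5], [2], [3]]

Insert each entry of the permutation into P by Schensted row insertion, recording in Q the position of each new cell.

Insert 5: appended to row 1. P = [[5]].
Insert 2: 2 bumps 5 from row 1; 5 starts row 2. P = [[2], [5]].
Insert 1: 1 bumps 2 from row 1; 2 bumps 5 from row 2; 5 starts row 3. P = [[1], [2], [5]].
Insert 3: appended to row 1. P = [[1, 3], [2], [5]].
Insert 4: appended to row 1. P = [[1, 3, 4], [2], [5]].

So P = [[1, 3, 4], [2], [5]], Q = [[1, 4, 5], [2], [3]].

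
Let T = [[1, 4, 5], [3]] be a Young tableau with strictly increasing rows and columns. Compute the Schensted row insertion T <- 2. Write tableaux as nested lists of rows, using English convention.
In row 1, 2 replaces 4 (the leftmost entry greater than 2); 4 is bumped to row 2. 4 is appended to row 2. The new tableau is [[1, 2, 5], [3, 4]].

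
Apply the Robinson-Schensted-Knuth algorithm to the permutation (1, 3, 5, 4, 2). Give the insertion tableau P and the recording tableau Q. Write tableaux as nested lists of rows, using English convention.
P = [[1, 2, 4], [3], [5]], Q = [[1, 2, 3], [4], [5]]

Insert each entry of the permutation into P by Schensted row insertion, recording in Q the position of each new cell.

Insert 1: appended to row 1. P = [[1]].
Insert 3: appended to row 1. P = [[1, 3]].
Insert 5: appended to row 1. P = [[1, 3, 5]].
Insert 4: 4 bumps 5 from row 1; 5 starts row 2. P = [[1, 3, 4], [5]].
Insert 2: 2 bumps 3 from row 1; 3 bumps 5 from row 2; 5 starts row 3. P = [[1, 2, 4], [3], [5]].

So P = [[1, 2, 4], [3], [5]], Q = [[1, 2, 3], [4], [5]].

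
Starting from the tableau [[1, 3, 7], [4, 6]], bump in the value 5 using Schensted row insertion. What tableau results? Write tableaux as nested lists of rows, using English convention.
[[1, 3, 5], [4, 6, 7]]

In row 1, 5 replaces 7 (the leftmost entry greater than 5); 7 is bumped to row 2. 7 is appended to row 2. The new tableau is [[1, 3, 5], [4, 6, 7]].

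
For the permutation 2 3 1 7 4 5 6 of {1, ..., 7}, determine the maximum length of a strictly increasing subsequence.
5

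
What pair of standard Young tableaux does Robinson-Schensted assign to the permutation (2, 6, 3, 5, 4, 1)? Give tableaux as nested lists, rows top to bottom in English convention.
P = [[1, 3, 4], [2], [5], [6]], Q = [[1, 2, 4], [3], [5], [6]]

Insert each entry of the permutation into P by Schensted row insertion, recording in Q the position of each new cell.

Insert 2: appended to row 1. P = [[2]], Q = [[1]].
Insert 6: appended to row 1. P = [[2, 6]], Q = [[1, 2]].
Insert 3: 3 bumps 6 from row 1; 6 starts row 2. P = [[2, 3], [6]], Q = [[1, 2], [3]].
Insert 5: appended to row 1. P = [[2, 3, 5], [6]], Q = [[1, 2, 4], [3]].
Insert 4: 4 bumps 5 from row 1; 5 bumps 6 from row 2; 6 starts row 3. P = [[2, 3, 4], [5], [6]], Q = [[1, 2, 4], [3], [5]].
Insert 1: 1 bumps 2 from row 1; 2 bumps 5 from row 2; 5 bumps 6 from row 3; 6 starts row 4. P = [[1, 3, 4], [2], [5], [6]], Q = [[1, 2, 4], [3], [5], [6]].

So P = [[1, 3, 4], [2], [5], [6]], Q = [[1, 2, 4], [3], [5], [6]].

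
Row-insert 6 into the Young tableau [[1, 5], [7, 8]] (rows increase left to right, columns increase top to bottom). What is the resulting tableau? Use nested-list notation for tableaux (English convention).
6 is larger than every entry of row 1, so it is appended to row 1. The new tableau is [[1, 5, 6], [7, 8]].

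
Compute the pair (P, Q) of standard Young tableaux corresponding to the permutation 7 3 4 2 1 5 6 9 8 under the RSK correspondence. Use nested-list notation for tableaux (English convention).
P = [[1, 4, 5, 6, 8], [2, 9], [3], [7]], Q = [[1, 3, 6, 7, 8], [2, 9], [4], [5]]

Insert each entry of the permutation into P by Schensted row insertion, recording in Q the position of each new cell.

Insert 7: appended to row 1. P = [[7]], Q = [[1]].
Insert 3: 3 bumps 7 from row 1; 7 starts row 2. P = [[3], [7]], Q = [[1], [2]].
Insert 4: appended to row 1. P = [[3, 4], [7]], Q = [[1, 3], [2]].
Insert 2: 2 bumps 3 from row 1; 3 bumps 7 from row 2; 7 starts row 3. P = [[2, 4], [3], [7]], Q = [[1, 3], [2], [4]].
Insert 1: 1 bumps 2 from row 1; 2 bumps 3 from row 2; 3 bumps 7 from row 3; 7 starts row 4. P = [[1, 4], [2], [3], [7]], Q = [[1, 3], [2], [4], [5]].
Insert 5: appended to row 1. P = [[1, 4, 5], [2], [3], [7]], Q = [[1, 3, 6], [2], [4], [5]].
Insert 6: appended to row 1. P = [[1, 4, 5, 6], [2], [3], [7]], Q = [[1, 3, 6, 7], [2], [4], [5]].
Insert 9: appended to row 1. P = [[1, 4, 5, 6, 9], [2], [3], [7]], Q = [[1, 3, 6, 7, 8], [2], [4], [5]].
Insert 8: 8 bumps 9 from row 1; 9 appends to row 2. P = [[1, 4, 5, 6, 8], [2, 9], [3], [7]], Q = [[1, 3, 6, 7, 8], [2, 9], [4], [5]].

So P = [[1, 4, 5, 6, 8], [2, 9], [3], [7]], Q = [[1, 3, 6, 7, 8], [2, 9], [4], [5]].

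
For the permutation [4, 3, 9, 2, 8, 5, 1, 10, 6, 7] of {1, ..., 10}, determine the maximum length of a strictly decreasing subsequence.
4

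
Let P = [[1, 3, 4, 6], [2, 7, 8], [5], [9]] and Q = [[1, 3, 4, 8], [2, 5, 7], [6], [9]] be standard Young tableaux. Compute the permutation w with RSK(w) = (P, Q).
Reverse RSK: for i = n, n-1, ..., 1, locate i in Q, remove the corresponding corner cell from P, and reverse-bump its entry up through P; the value ejected from row 1 is w(i).

So w = 5 2 7 9 8 3 4 6 1.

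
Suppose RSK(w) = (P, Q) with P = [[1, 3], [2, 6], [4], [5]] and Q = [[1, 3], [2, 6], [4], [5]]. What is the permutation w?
5 4 6 2 1 3

Reverse the RSK construction: for i from n down to 1, find the cell of Q containing i, remove the entry at that cell from P, and reverse-bump it up through P; the value ejected from row 1 is w(i).

Step i=6: Q has 6 at row 2, column 2; remove 6 from row 2 of P and reverse-bump: 6 enters row 1 and ejects 3. So w(6) = 3. P is now [[1, 6], [2], [4], [5]].
Step i=5: Q has 5 at row 4, column 1; remove 5 from row 4 of P and reverse-bump: 5 enters row 3 and ejects 4; 4 enters row 2 and ejects 2; 2 enters row 1 and ejects 1. So w(5) = 1. P is now [[2, 6], [4], [5]].
Step i=4: Q has 4 at row 3, column 1; remove 5 from row 3 of P and reverse-bump: 5 enters row 2 and ejects 4; 4 enters row 1 and ejects 2. So w(4) = 2. P is now [[4, 6], [5]].
Step i=3: Q has 3 at row 1, column 2; remove that cell from P, ejecting 6. So w(3) = 6. P is now [[4], [5]].
Step i=2: Q has 2 at row 2, column 1; remove 5 from row 2 of P and reverse-bump: 5 enters row 1 and ejects 4. So w(2) = 4. P is now [[5]].
Step i=1: Q has 1 at row 1, column 1; remove that cell from P, ejecting 5. So w(1) = 5. P is now [].

So w = 5 4 6 2 1 3.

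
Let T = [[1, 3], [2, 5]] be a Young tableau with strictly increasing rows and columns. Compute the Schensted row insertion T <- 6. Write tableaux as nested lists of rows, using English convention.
[[1, 3, 6], [2, 5]]

6 is larger than every entry of row 1, so it is appended to row 1. The new tableau is [[1, 3, 6], [2, 5]].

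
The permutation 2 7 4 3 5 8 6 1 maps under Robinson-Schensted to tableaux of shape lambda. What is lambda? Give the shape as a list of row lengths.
[4, 2, 1, 1]

Row-insert each entry into an empty tableau.

After inserting 2: P = [[2]].
After inserting 7: P = [[2, 7]].
After inserting 4: P = [[2, 4], [7]].
After inserting 3: P = [[2, 3], [4], [7]].
After inserting 5: P = [[2, 3, 5], [4], [7]].
After inserting 8: P = [[2, 3, 5, 8], [4], [7]].
After inserting 6: P = [[2, 3, 5, 6], [4, 8], [7]].
After inserting 1: P = [[1, 3, 5, 6], [2, 8], [4], [7]].

The final insertion tableau P = [[1, 3, 5, 6], [2, 8], [4], [7]] has shape [4, 2, 1, 1].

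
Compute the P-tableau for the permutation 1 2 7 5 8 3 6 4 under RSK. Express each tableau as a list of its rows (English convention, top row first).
After inserting 1: P = [[1]].
After inserting 2: P = [[1, 2]].
After inserting 7: P = [[1, 2, 7]].
After inserting 5: P = [[1, 2, 5], [7]].
After inserting 8: P = [[1, 2, 5, 8], [7]].
After inserting 3: P = [[1, 2, 3, 8], [5], [7]].
After inserting 6: P = [[1, 2, 3, 6], [5, 8], [7]].
After inserting 4: P = [[1, 2, 3, 4], [5, 6], [7, 8]].

So P = [[1, 2, 3, 4], [5, 6], [7, 8]].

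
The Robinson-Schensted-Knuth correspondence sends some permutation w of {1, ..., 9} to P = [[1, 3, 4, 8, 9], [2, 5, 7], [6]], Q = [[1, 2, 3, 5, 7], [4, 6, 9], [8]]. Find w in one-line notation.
Reverse the RSK construction: for i from n down to 1, find the cell of Q containing i, remove the entry at that cell from P, and reverse-bump it up through P; the value ejected from row 1 is w(i).

Step i=9: Q has 9 at row 2, column 3; remove 7 from row 2 of P and reverse-bump: 7 enters row 1 and ejects 4. So w(9) = 4. P is now [[1, 3, 7, 8, 9], [2, 5], [6]].
Step i=8: Q has 8 at row 3, column 1; remove 6 from row 3 of P and reverse-bump: 6 enters row 2 and ejects 5; 5 enters row 1 and ejects 3. So w(8) = 3. P is now [[1, 5, 7, 8, 9], [2, 6]].
Step i=7: Q has 7 at row 1, column 5; remove that cell from P, ejecting 9. So w(7) = 9. P is now [[1, 5, 7, 8], [2, 6]].
Step i=6: Q has 6 at row 2, column 2; remove 6 from row 2 of P and reverse-bump: 6 enters row 1 and ejects 5. So w(6) = 5. P is now [[1, 6, 7, 8], [2]].
Step i=5: Q has 5 at row 1, column 4; remove that cell from P, ejecting 8. So w(5) = 8. P is now [[1, 6, 7], [2]].
Step i=4: Q has 4 at row 2, column 1; remove 2 from row 2 of P and reverse-bump: 2 enters row 1 and ejects 1. So w(4) = 1. P is now [[2, 6, 7]].
Step i=3: Q has 3 at row 1, column 3; remove that cell from P, ejecting 7. So w(3) = 7. P is now [[2, 6]].
Step i=2: Q has 2 at row 1, column 2; remove that cell from P, ejecting 6. So w(2) = 6. P is now [[2]].
Step i=1: Q has 1 at row 1, column 1; remove that cell from P, ejecting 2. So w(1) = 2. P is now [].

So w = 2 6 7 1 8 5 9 3 4.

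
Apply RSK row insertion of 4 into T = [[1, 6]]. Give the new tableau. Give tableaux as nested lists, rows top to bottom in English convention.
[[1, 4], [6]]

In row 1, 4 replaces 6 (the leftmost entry greater than 4); 6 is bumped to row 2. 6 starts a new row 2. The new tableau is [[1, 4], [6]].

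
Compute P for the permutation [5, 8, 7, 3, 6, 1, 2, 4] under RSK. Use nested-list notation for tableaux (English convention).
After inserting 5: P = [[5]].
After inserting 8: P = [[5, 8]].
After inserting 7: P = [[5, 7], [8]].
After inserting 3: P = [[3, 7], [5], [8]].
After inserting 6: P = [[3, 6], [5, 7], [8]].
After inserting 1: P = [[1, 6], [3, 7], [5], [8]].
After inserting 2: P = [[1, 2], [3, 6], [5, 7], [8]].
After inserting 4: P = [[1, 2, 4], [3, 6], [5, 7], [8]].

So P = [[1, 2, 4], [3, 6], [5, 7], [8]].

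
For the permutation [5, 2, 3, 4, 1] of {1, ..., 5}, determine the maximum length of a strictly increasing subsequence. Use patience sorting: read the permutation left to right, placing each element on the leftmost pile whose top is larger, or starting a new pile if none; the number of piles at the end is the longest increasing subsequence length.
5: new pile. tops = [5]
2: onto pile 1 (replacing 5). tops = [2]
3: new pile. tops = [2, 3]
4: new pile. tops = [2, 3, 4]
1: onto pile 1 (replacing 2). tops = [1, 3, 4]

3 piles, so the longest increasing subsequence has length 3.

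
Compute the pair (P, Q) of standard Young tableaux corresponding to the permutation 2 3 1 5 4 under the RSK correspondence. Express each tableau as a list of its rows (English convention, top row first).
P = [[1, 3, 4], [2, 5]], Q = [[1, 2, 4], [3, 5]]

Insert each entry of the permutation into P by Schensted row insertion, recording in Q the position of each new cell.

Insert 2: appended to row 1. P = [[2]].
Insert 3: appended to row 1. P = [[2, 3]].
Insert 1: 1 bumps 2 from row 1; 2 starts row 2. P = [[1, 3], [2]].
Insert 5: appended to row 1. P = [[1, 3, 5], [2]].
Insert 4: 4 bumps 5 from row 1; 5 appends to row 2. P = [[1, 3, 4], [2, 5]].

So P = [[1, 3, 4], [2, 5]], Q = [[1, 2, 4], [3, 5]].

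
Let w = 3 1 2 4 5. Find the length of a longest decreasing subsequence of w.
2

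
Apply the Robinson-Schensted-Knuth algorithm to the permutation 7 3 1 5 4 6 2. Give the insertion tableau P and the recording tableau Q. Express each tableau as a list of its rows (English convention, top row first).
Insert each entry of the permutation into P by Schensted row insertion, recording in Q the position of each new cell.

After inserting 7: P = [[7]].
After inserting 3: P = [[3], [7]].
After inserting 1: P = [[1], [3], [7]].
After inserting 5: P = [[1, 5], [3], [7]].
After inserting 4: P = [[1, 4], [3, 5], [7]].
After inserting 6: P = [[1, 4, 6], [3, 5], [7]].
After inserting 2: P = [[1, 2, 6], [3, 4], [5], [7]].

So P = [[1, 2, 6], [3, 4], [5], [7]], Q = [[1, 4, 6], [2, 5], [3], [7]].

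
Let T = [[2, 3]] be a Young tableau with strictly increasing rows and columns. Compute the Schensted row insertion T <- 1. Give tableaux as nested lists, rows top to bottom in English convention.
[[1, 3], [2]]

In row 1, 1 replaces 2 (the leftmost entry greater than 1); 2 is bumped to row 2. 2 starts a new row 2. The new tableau is [[1, 3], [2]].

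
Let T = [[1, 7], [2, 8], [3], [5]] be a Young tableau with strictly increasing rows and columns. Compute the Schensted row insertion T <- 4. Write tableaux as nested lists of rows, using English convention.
[[1, 4], [2, 7], [3, 8], [5]]

In row 1, 4 replaces 7 (the leftmost entry greater than 4); 7 is bumped to row 2. In row 2, 7 replaces 8 (the leftmost entry greater than 7); 8 is bumped to row 3. 8 is appended to row 3. The new tableau is [[1, 4], [2, 7], [3, 8], [5]].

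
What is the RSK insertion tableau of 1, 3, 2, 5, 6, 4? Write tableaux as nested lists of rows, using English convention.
P = [[1, 2, 4, 6], [3, 5]]

Insert 1: appended to row 1. P = [[1]].
Insert 3: appended to row 1. P = [[1, 3]].
Insert 2: 2 bumps 3 from row 1; 3 starts row 2. P = [[1, 2], [3]].
Insert 5: appended to row 1. P = [[1, 2, 5], [3]].
Insert 6: appended to row 1. P = [[1, 2, 5, 6], [3]].
Insert 4: 4 bumps 5 from row 1; 5 appends to row 2. P = [[1, 2, 4, 6], [3, 5]].

So P = [[1, 2, 4, 6], [3, 5]].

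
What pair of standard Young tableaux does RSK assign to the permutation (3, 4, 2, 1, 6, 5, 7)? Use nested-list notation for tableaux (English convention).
P = [[1, 4, 5, 7], [2, 6], [3]], Q = [[1, 2, 5, 7], [3, 6], [4]]

Insert each entry of the permutation into P by Schensted row insertion, recording in Q the position of each new cell.

Insert 3: appended to row 1. P = [[3]], Q = [[1]].
Insert 4: appended to row 1. P = [[3, 4]], Q = [[1, 2]].
Insert 2: 2 bumps 3 from row 1; 3 starts row 2. P = [[2, 4], [3]], Q = [[1, 2], [3]].
Insert 1: 1 bumps 2 from row 1; 2 bumps 3 from row 2; 3 starts row 3. P = [[1, 4], [2], [3]], Q = [[1, 2], [3], [4]].
Insert 6: appended to row 1. P = [[1, 4, 6], [2], [3]], Q = [[1, 2, 5], [3], [4]].
Insert 5: 5 bumps 6 from row 1; 6 appends to row 2. P = [[1, 4, 5], [2, 6], [3]], Q = [[1, 2, 5], [3, 6], [4]].
Insert 7: appended to row 1. P = [[1, 4, 5, 7], [2, 6], [3]], Q = [[1, 2, 5, 7], [3, 6], [4]].

So P = [[1, 4, 5, 7], [2, 6], [3]], Q = [[1, 2, 5, 7], [3, 6], [4]].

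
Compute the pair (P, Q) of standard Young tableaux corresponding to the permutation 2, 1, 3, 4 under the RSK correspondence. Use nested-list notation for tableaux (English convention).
Insert each entry of the permutation into P by Schensted row insertion, recording in Q the position of each new cell.

Insert 2: appended to row 1. P = [[2]].
Insert 1: 1 bumps 2 from row 1; 2 starts row 2. P = [[1], [2]].
Insert 3: appended to row 1. P = [[1, 3], [2]].
Insert 4: appended to row 1. P = [[1, 3, 4], [2]].

So P = [[1, 3, 4], [2]], Q = [[1, 3, 4], [2]].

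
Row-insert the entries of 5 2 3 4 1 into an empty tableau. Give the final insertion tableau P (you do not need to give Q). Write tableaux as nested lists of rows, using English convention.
Insert 5: appended to row 1. P = [[5]].
Insert 2: 2 bumps 5 from row 1; 5 starts row 2. P = [[2], [5]].
Insert 3: appended to row 1. P = [[2, 3], [5]].
Insert 4: appended to row 1. P = [[2, 3, 4], [5]].
Insert 1: 1 bumps 2 from row 1; 2 bumps 5 from row 2; 5 starts row 3. P = [[1, 3, 4], [2], [5]].

So P = [[1, 3, 4], [2], [5]].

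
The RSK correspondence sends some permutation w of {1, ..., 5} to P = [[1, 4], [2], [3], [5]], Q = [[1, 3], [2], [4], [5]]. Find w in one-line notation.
5 3 4 2 1

Reverse RSK: for i = n, n-1, ..., 1, locate i in Q, remove the corresponding corner cell from P, and reverse-bump its entry up through P; the value ejected from row 1 is w(i).

So w = 5 3 4 2 1.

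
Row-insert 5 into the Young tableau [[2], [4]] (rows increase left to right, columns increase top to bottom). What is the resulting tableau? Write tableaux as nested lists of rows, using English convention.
5 is larger than every entry of row 1, so it is appended to row 1. The new tableau is [[2, 5], [4]].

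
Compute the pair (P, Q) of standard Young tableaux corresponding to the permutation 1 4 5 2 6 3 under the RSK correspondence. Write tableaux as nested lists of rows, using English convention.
Insert each entry of the permutation into P by Schensted row insertion, recording in Q the position of each new cell.

Insert 1: appended to row 1. P = [[1]], Q = [[1]].
Insert 4: appended to row 1. P = [[1, 4]], Q = [[1, 2]].
Insert 5: appended to row 1. P = [[1, 4, 5]], Q = [[1, 2, 3]].
Insert 2: 2 bumps 4 from row 1; 4 starts row 2. P = [[1, 2, 5], [4]], Q = [[1, 2, 3], [4]].
Insert 6: appended to row 1. P = [[1, 2, 5, 6], [4]], Q = [[1, 2, 3, 5], [4]].
Insert 3: 3 bumps 5 from row 1; 5 appends to row 2. P = [[1, 2, 3, 6], [4, 5]], Q = [[1, 2, 3, 5], [4, 6]].

So P = [[1, 2, 3, 6], [4, 5]], Q = [[1, 2, 3, 5], [4, 6]].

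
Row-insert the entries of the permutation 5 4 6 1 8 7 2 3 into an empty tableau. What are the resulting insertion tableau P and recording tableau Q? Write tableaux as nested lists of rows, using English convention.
Insert each entry of the permutation into P by Schensted row insertion, recording in Q the position of each new cell.

Insert 5: appended to row 1. P = [[5]].
Insert 4: 4 bumps 5 from row 1; 5 starts row 2. P = [[4], [5]].
Insert 6: appended to row 1. P = [[4, 6], [5]].
Insert 1: 1 bumps 4 from row 1; 4 bumps 5 from row 2; 5 starts row 3. P = [[1, 6], [4], [5]].
Insert 8: appended to row 1. P = [[1, 6, 8], [4], [5]].
Insert 7: 7 bumps 8 from row 1; 8 appends to row 2. P = [[1, 6, 7], [4, 8], [5]].
Insert 2: 2 bumps 6 from row 1; 6 bumps 8 from row 2; 8 appends to row 3. P = [[1, 2, 7], [4, 6], [5, 8]].
Insert 3: 3 bumps 7 from row 1; 7 appends to row 2. P = [[1, 2, 3], [4, 6, 7], [5, 8]].

So P = [[1, 2, 3], [4, 6, 7], [5, 8]], Q = [[1, 3, 5], [2, 6, 8], [4, 7]].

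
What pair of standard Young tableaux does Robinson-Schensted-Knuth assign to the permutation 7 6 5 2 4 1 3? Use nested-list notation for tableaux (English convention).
Insert each entry of the permutation into P by Schensted row insertion, recording in Q the position of each new cell.

Insert 7: appended to row 1. P = [[7]].
Insert 6: 6 bumps 7 from row 1; 7 starts row 2. P = [[6], [7]].
Insert 5: 5 bumps 6 from row 1; 6 bumps 7 from row 2; 7 starts row 3. P = [[5], [6], [7]].
Insert 2: 2 bumps 5 from row 1; 5 bumps 6 from row 2; 6 bumps 7 from row 3; 7 starts row 4. P = [[2], [5], [6], [7]].
Insert 4: appended to row 1. P = [[2, 4], [5], [6], [7]].
Insert 1: 1 bumps 2 from row 1; 2 bumps 5 from row 2; 5 bumps 6 from row 3; 6 bumps 7 from row 4; 7 starts row 5. P = [[1, 4], [2], [5], [6], [7]].
Insert 3: 3 bumps 4 from row 1; 4 appends to row 2. P = [[1, 3], [2, 4], [5], [6], [7]].

So P = [[1, 3], [2, 4], [5], [6], [7]], Q = [[1, 5], [2, 7], [3], [4], [6]].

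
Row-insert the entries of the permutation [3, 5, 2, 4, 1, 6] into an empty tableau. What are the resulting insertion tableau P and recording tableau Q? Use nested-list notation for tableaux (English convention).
Insert each entry of the permutation into P by Schensted row insertion, recording in Q the position of each new cell.

Insert 3: appended to row 1. P = [[3]].
Insert 5: appended to row 1. P = [[3, 5]].
Insert 2: 2 bumps 3 from row 1; 3 starts row 2. P = [[2, 5], [3]].
Insert 4: 4 bumps 5 from row 1; 5 appends to row 2. P = [[2, 4], [3, 5]].
Insert 1: 1 bumps 2 from row 1; 2 bumps 3 from row 2; 3 starts row 3. P = [[1, 4], [2, 5], [3]].
Insert 6: appended to row 1. P = [[1, 4, 6], [2, 5], [3]].

So P = [[1, 4, 6], [2, 5], [3]], Q = [[1, 2, 6], [3, 4], [5]].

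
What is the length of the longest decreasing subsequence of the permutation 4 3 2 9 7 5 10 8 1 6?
4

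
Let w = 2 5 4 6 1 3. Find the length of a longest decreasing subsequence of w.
3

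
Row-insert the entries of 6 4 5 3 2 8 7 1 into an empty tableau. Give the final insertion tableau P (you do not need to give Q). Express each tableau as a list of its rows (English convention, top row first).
After inserting 6: P = [[6]].
After inserting 4: P = [[4], [6]].
After inserting 5: P = [[4, 5], [6]].
After inserting 3: P = [[3, 5], [4], [6]].
After inserting 2: P = [[2, 5], [3], [4], [6]].
After inserting 8: P = [[2, 5, 8], [3], [4], [6]].
After inserting 7: P = [[2, 5, 7], [3, 8], [4], [6]].
After inserting 1: P = [[1, 5, 7], [2, 8], [3], [4], [6]].

So P = [[1, 5, 7], [2, 8], [3], [4], [6]].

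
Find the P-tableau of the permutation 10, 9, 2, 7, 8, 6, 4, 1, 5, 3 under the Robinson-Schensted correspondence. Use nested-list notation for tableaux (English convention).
Insert 10: appended to row 1. P = [[10]].
Insert 9: 9 bumps 10 from row 1; 10 starts row 2. P = [[9], [10]].
Insert 2: 2 bumps 9 from row 1; 9 bumps 10 from row 2; 10 starts row 3. P = [[2], [9], [10]].
Insert 7: appended to row 1. P = [[2, 7], [9], [10]].
Insert 8: appended to row 1. P = [[2, 7, 8], [9], [10]].
Insert 6: 6 bumps 7 from row 1; 7 bumps 9 from row 2; 9 bumps 10 from row 3; 10 starts row 4. P = [[2, 6, 8], [7], [9], [10]].
Insert 4: 4 bumps 6 from row 1; 6 bumps 7 from row 2; 7 bumps 9 from row 3; 9 bumps 10 from row 4; 10 starts row 5. P = [[2, 4, 8], [6], [7], [9], [10]].
Insert 1: 1 bumps 2 from row 1; 2 bumps 6 from row 2; 6 bumps 7 from row 3; 7 bumps 9 from row 4; 9 bumps 10 from row 5; 10 starts row 6. P = [[1, 4, 8], [2], [6], [7], [9], [10]].
Insert 5: 5 bumps 8 from row 1; 8 appends to row 2. P = [[1, 4, 5], [2, 8], [6], [7], [9], [10]].
Insert 3: 3 bumps 4 from row 1; 4 bumps 8 from row 2; 8 appends to row 3. P = [[1, 3, 5], [2, 4], [6, 8], [7], [9], [10]].

So P = [[1, 3, 5], [2, 4], [6, 8], [7], [9], [10]].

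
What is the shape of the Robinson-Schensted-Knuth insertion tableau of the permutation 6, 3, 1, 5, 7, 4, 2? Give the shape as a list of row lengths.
Row-insert each entry into an empty tableau.

After inserting 6: P = [[6]].
After inserting 3: P = [[3], [6]].
After inserting 1: P = [[1], [3], [6]].
After inserting 5: P = [[1, 5], [3], [6]].
After inserting 7: P = [[1, 5, 7], [3], [6]].
After inserting 4: P = [[1, 4, 7], [3, 5], [6]].
After inserting 2: P = [[1, 2, 7], [3, 4], [5], [6]].

The final insertion tableau P = [[1, 2, 7], [3, 4], [5], [6]] has shape [3, 2, 1, 1].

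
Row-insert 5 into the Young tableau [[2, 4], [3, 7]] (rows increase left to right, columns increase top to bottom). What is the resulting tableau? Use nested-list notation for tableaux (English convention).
5 is larger than every entry of row 1, so it is appended to row 1. The new tableau is [[2, 4, 5], [3, 7]].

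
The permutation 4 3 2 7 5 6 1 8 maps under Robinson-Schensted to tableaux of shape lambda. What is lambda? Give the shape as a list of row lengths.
[4, 2, 1, 1]

Row-insert each entry into an empty tableau.

After inserting 4: P = [[4]].
After inserting 3: P = [[3], [4]].
After inserting 2: P = [[2], [3], [4]].
After inserting 7: P = [[2, 7], [3], [4]].
After inserting 5: P = [[2, 5], [3, 7], [4]].
After inserting 6: P = [[2, 5, 6], [3, 7], [4]].
After inserting 1: P = [[1, 5, 6], [2, 7], [3], [4]].
After inserting 8: P = [[1, 5, 6, 8], [2, 7], [3], [4]].

The final insertion tableau P = [[1, 5, 6, 8], [2, 7], [3], [4]] has shape [4, 2, 1, 1].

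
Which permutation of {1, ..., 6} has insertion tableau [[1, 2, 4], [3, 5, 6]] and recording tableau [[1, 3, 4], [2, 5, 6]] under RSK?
3 1 5 6 2 4

Reverse the RSK construction: for i from n down to 1, find the cell of Q containing i, remove the entry at that cell from P, and reverse-bump it up through P; the value ejected from row 1 is w(i).

Step i=6: Q has 6 at row 2, column 3; remove 6 from row 2 of P and reverse-bump: 6 enters row 1 and ejects 4. So w(6) = 4. P is now [[1, 2, 6], [3, 5]].
Step i=5: Q has 5 at row 2, column 2; remove 5 from row 2 of P and reverse-bump: 5 enters row 1 and ejects 2. So w(5) = 2. P is now [[1, 5, 6], [3]].
Step i=4: Q has 4 at row 1, column 3; remove that cell from P, ejecting 6. So w(4) = 6. P is now [[1, 5], [3]].
Step i=3: Q has 3 at row 1, column 2; remove that cell from P, ejecting 5. So w(3) = 5. P is now [[1], [3]].
Step i=2: Q has 2 at row 2, column 1; remove 3 from row 2 of P and reverse-bump: 3 enters row 1 and ejects 1. So w(2) = 1. P is now [[3]].
Step i=1: Q has 1 at row 1, column 1; remove that cell from P, ejecting 3. So w(1) = 3. P is now [].

So w = 3 1 5 6 2 4.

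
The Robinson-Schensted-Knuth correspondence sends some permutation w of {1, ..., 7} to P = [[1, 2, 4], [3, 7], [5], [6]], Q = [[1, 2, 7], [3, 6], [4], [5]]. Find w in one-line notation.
Reverse the RSK construction: for i from n down to 1, find the cell of Q containing i, remove the entry at that cell from P, and reverse-bump it up through P; the value ejected from row 1 is w(i).

Step i=7: Q has 7 at row 1, column 3; remove that cell from P, ejecting 4. So w(7) = 4. P is now [[1, 2], [3, 7], [5], [6]].
Step i=6: Q has 6 at row 2, column 2; remove 7 from row 2 of P and reverse-bump: 7 enters row 1 and ejects 2. So w(6) = 2. P is now [[1, 7], [3], [5], [6]].
Step i=5: Q has 5 at row 4, column 1; remove 6 from row 4 of P and reverse-bump: 6 enters row 3 and ejects 5; 5 enters row 2 and ejects 3; 3 enters row 1 and ejects 1. So w(5) = 1. P is now [[3, 7], [5], [6]].
Step i=4: Q has 4 at row 3, column 1; remove 6 from row 3 of P and reverse-bump: 6 enters row 2 and ejects 5; 5 enters row 1 and ejects 3. So w(4) = 3. P is now [[5, 7], [6]].
Step i=3: Q has 3 at row 2, column 1; remove 6 from row 2 of P and reverse-bump: 6 enters row 1 and ejects 5. So w(3) = 5. P is now [[6, 7]].
Step i=2: Q has 2 at row 1, column 2; remove that cell from P, ejecting 7. So w(2) = 7. P is now [[6]].
Step i=1: Q has 1 at row 1, column 1; remove that cell from P, ejecting 6. So w(1) = 6. P is now [].

So w = 6 7 5 3 1 2 4.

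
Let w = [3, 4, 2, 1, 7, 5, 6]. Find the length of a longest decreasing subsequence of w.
3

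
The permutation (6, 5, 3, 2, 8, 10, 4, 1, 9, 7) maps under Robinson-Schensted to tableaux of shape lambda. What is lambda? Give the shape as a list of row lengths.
[3, 3, 2, 1, 1]

Row-insert each entry into an empty tableau.

After inserting 6: P = [[6]].
After inserting 5: P = [[5], [6]].
After inserting 3: P = [[3], [5], [6]].
After inserting 2: P = [[2], [3], [5], [6]].
After inserting 8: P = [[2, 8], [3], [5], [6]].
After inserting 10: P = [[2, 8, 10], [3], [5], [6]].
After inserting 4: P = [[2, 4, 10], [3, 8], [5], [6]].
After inserting 1: P = [[1, 4, 10], [2, 8], [3], [5], [6]].
After inserting 9: P = [[1, 4, 9], [2, 8, 10], [3], [5], [6]].
After inserting 7: P = [[1, 4, 7], [2, 8, 9], [3, 10], [5], [6]].

The final insertion tableau P = [[1, 4, 7], [2, 8, 9], [3, 10], [5], [6]] has shape [3, 3, 2, 1, 1].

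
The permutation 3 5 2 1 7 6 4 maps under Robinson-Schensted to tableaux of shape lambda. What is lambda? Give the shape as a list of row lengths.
Row-insert each entry into an empty tableau.

After inserting 3: P = [[3]].
After inserting 5: P = [[3, 5]].
After inserting 2: P = [[2, 5], [3]].
After inserting 1: P = [[1, 5], [2], [3]].
After inserting 7: P = [[1, 5, 7], [2], [3]].
After inserting 6: P = [[1, 5, 6], [2, 7], [3]].
After inserting 4: P = [[1, 4, 6], [2, 5], [3, 7]].

The final insertion tableau P = [[1, 4, 6], [2, 5], [3, 7]] has shape [3, 2, 2].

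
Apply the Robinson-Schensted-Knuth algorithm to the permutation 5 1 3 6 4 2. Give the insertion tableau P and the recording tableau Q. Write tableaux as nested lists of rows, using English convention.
Insert each entry of the permutation into P by Schensted row insertion, recording in Q the position of each new cell.

After inserting 5: P = [[5]].
After inserting 1: P = [[1], [5]].
After inserting 3: P = [[1, 3], [5]].
After inserting 6: P = [[1, 3, 6], [5]].
After inserting 4: P = [[1, 3, 4], [5, 6]].
After inserting 2: P = [[1, 2, 4], [3, 6], [5]].

So P = [[1, 2, 4], [3, 6], [5]], Q = [[1, 3, 4], [2, 5], [6]].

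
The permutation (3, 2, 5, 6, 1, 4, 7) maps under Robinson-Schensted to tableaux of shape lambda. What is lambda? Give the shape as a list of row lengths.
[4, 2, 1]

Row-insert each entry into an empty tableau.

After inserting 3: P = [[3]].
After inserting 2: P = [[2], [3]].
After inserting 5: P = [[2, 5], [3]].
After inserting 6: P = [[2, 5, 6], [3]].
After inserting 1: P = [[1, 5, 6], [2], [3]].
After inserting 4: P = [[1, 4, 6], [2, 5], [3]].
After inserting 7: P = [[1, 4, 6, 7], [2, 5], [3]].

The final insertion tableau P = [[1, 4, 6, 7], [2, 5], [3]] has shape [4, 2, 1].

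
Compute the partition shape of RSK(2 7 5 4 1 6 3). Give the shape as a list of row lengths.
[3, 2, 1, 1]

Row-insert each entry into an empty tableau.

After inserting 2: P = [[2]].
After inserting 7: P = [[2, 7]].
After inserting 5: P = [[2, 5], [7]].
After inserting 4: P = [[2, 4], [5], [7]].
After inserting 1: P = [[1, 4], [2], [5], [7]].
After inserting 6: P = [[1, 4, 6], [2], [5], [7]].
After inserting 3: P = [[1, 3, 6], [2, 4], [5], [7]].

The final insertion tableau P = [[1, 3, 6], [2, 4], [5], [7]] has shape [3, 2, 1, 1].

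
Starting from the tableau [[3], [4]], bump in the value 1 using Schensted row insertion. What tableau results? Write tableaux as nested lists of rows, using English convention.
In row 1, 1 replaces 3 (the leftmost entry greater than 1); 3 is bumped to row 2. In row 2, 3 replaces 4 (the leftmost entry greater than 3); 4 is bumped to row 3. 4 starts a new row 3. The new tableau is [[1], [3], [4]].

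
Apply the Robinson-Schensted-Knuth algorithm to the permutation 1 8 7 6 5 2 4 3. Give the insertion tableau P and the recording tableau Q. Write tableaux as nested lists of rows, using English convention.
Insert each entry of the permutation into P by Schensted row insertion, recording in Q the position of each new cell.

Insert 1: appended to row 1. P = [[1]].
Insert 8: appended to row 1. P = [[1, 8]].
Insert 7: 7 bumps 8 from row 1; 8 starts row 2. P = [[1, 7], [8]].
Insert 6: 6 bumps 7 from row 1; 7 bumps 8 from row 2; 8 starts row 3. P = [[1, 6], [7], [8]].
Insert 5: 5 bumps 6 from row 1; 6 bumps 7 from row 2; 7 bumps 8 from row 3; 8 starts row 4. P = [[1, 5], [6], [7], [8]].
Insert 2: 2 bumps 5 from row 1; 5 bumps 6 from row 2; 6 bumps 7 from row 3; 7 bumps 8 from row 4; 8 starts row 5. P = [[1, 2], [5], [6], [7], [8]].
Insert 4: appended to row 1. P = [[1, 2, 4], [5], [6], [7], [8]].
Insert 3: 3 bumps 4 from row 1; 4 bumps 5 from row 2; 5 bumps 6 from row 3; 6 bumps 7 from row 4; 7 bumps 8 from row 5; 8 starts row 6. P = [[1, 2, 3], [4], [5], [6], [7], [8]].

So P = [[1, 2, 3], [4], [5], [6], [7], [8]], Q = [[1, 2, 7], [3], [4], [5], [6], [8]].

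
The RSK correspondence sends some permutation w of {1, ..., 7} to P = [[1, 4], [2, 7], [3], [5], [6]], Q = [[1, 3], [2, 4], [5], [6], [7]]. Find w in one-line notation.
Reverse the RSK construction: for i from n down to 1, find the cell of Q containing i, remove the entry at that cell from P, and reverse-bump it up through P; the value ejected from row 1 is w(i).

Step i=7: Q has 7 at row 5, column 1; remove 6 from row 5 of P and reverse-bump: 6 enters row 4 and ejects 5; 5 enters row 3 and ejects 3; 3 enters row 2 and ejects 2; 2 enters row 1 and ejects 1. So w(7) = 1. P is now [[2, 4], [3, 7], [5], [6]].
Step i=6: Q has 6 at row 4, column 1; remove 6 from row 4 of P and reverse-bump: 6 enters row 3 and ejects 5; 5 enters row 2 and ejects 3; 3 enters row 1 and ejects 2. So w(6) = 2. P is now [[3, 4], [5, 7], [6]].
Step i=5: Q has 5 at row 3, column 1; remove 6 from row 3 of P and reverse-bump: 6 enters row 2 and ejects 5; 5 enters row 1 and ejects 4. So w(5) = 4. P is now [[3, 5], [6, 7]].
Step i=4: Q has 4 at row 2, column 2; remove 7 from row 2 of P and reverse-bump: 7 enters row 1 and ejects 5. So w(4) = 5. P is now [[3, 7], [6]].
Step i=3: Q has 3 at row 1, column 2; remove that cell from P, ejecting 7. So w(3) = 7. P is now [[3], [6]].
Step i=2: Q has 2 at row 2, column 1; remove 6 from row 2 of P and reverse-bump: 6 enters row 1 and ejects 3. So w(2) = 3. P is now [[6]].
Step i=1: Q has 1 at row 1, column 1; remove that cell from P, ejecting 6. So w(1) = 6. P is now [].

So w = 6 3 7 5 4 2 1.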